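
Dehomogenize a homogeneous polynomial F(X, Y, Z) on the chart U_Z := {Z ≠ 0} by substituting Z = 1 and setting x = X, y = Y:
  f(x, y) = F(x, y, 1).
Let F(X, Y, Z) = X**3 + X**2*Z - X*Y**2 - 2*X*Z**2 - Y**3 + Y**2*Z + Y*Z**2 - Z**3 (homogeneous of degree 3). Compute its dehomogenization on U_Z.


f(x, y) = x**3 + x**2 - x*y**2 - 2*x - y**3 + y**2 + y - 1

On U_Z we set Z = 1. Each monomial c·X^i·Y^j·Z^k in F becomes c·x^i·y^j·1^k = c·x^i·y^j.
Substituting Z = 1: F(X, Y, 1) = x**3 + x**2 - x*y**2 - 2*x - y**3 + y**2 + y - 1.
Note: deg(f) ≤ deg(F) = 3; strict inequality happens when F is divisible by Z (lost terms).


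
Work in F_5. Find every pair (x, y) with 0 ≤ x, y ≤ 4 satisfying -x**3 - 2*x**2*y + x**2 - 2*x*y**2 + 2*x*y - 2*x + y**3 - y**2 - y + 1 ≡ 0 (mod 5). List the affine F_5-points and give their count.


Affine F_5-points: {(0, 1), (0, 4), (2, 3), (4, 0), (4, 4)}; count = 5.

For each of the 25 pairs (x, y) ∈ F_5², evaluate f(x, y) mod 5. Record the zeros.
  x = 0: [0↦1, 1↦0, 2↦3, 3↦1, 4↦0]  zeros at y ∈ {1, 4}
  x = 1: [0↦4, 1↦1, 2↦3, 3↦1, 4↦1]  zeros at y ∈ ∅
  x = 2: [0↦3, 1↦4, 2↦1, 3↦0, 4↦2]  zeros at y ∈ {3}
  x = 3: [0↦2, 1↦3, 2↦1, 3↦2, 4↦2]  zeros at y ∈ ∅
  x = 4: [0↦0, 1↦2, 2↦2, 3↦1, 4↦0]  zeros at y ∈ {0, 4}
Collecting zeros: affine points = {(0, 1), (0, 4), (2, 3), (4, 0), (4, 4)}.
Total count |C(F_5)_aff| = 5.


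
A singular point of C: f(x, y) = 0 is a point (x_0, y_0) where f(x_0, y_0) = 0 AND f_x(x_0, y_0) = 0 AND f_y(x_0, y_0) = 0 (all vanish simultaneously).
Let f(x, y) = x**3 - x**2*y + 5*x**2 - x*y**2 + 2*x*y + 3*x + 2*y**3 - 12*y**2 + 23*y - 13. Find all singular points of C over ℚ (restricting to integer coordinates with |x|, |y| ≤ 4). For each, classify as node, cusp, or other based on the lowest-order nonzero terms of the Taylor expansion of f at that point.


Singular points: {(-1, 2)}; classification: cusp.

Compute partial derivatives:
  f_x = 3*x**2 - 2*x*y + 10*x - y**2 + 2*y + 3.
  f_y = -x**2 - 2*x*y + 2*x + 6*y**2 - 24*y + 23.
Scan x_0 ∈ {−4, ..., 4}. For each x_0, f_y(x_0, y) is a polynomial in y; find its integer roots y ∈ {−4, ..., 4}, then test f_x and f at those candidates.
  x = -4: f_y(-4, y) = 6*y**2 - 16*y - 1; no integer root y with |y| ≤ 4.
  x = -3: f_y(-3, y) = 6*y**2 - 18*y + 8; no integer root y with |y| ≤ 4.
  x = -2: f_y(-2, y) = 6*y**2 - 20*y + 15; no integer root y with |y| ≤ 4.
  x = -1: f_y(-1, y) = 6*y**2 - 22*y + 20; vanishes at y ∈ {2}. (-1, 2): f_x = 0, f = 0 — SINGULAR.
  x = 0: f_y(0, y) = 6*y**2 - 24*y + 23; no integer root y with |y| ≤ 4.
  x = 1: f_y(1, y) = 6*y**2 - 26*y + 24; vanishes at y ∈ {3}. (1, 3): f_x = 7 ≠ 0.
  x = 2: f_y(2, y) = 6*y**2 - 28*y + 23; no integer root y with |y| ≤ 4.
  x = 3: f_y(3, y) = 6*y**2 - 30*y + 20; no integer root y with |y| ≤ 4.
  x = 4: f_y(4, y) = 6*y**2 - 32*y + 15; no integer root y with |y| ≤ 4.
Only singular point on the grid: (-1, 2).
Classify: substitute x = -1 + u, y = 2 + v and expand: f = u**3 - u**2*v - u*v**2 + 2*v**3 + v**2.
No constant or linear terms (consistent with a singular point). Quadratic part: v**2. Cubic part: u**3 - u**2*v - u*v**2 + 2*v**3.
The quadratic part v**2 is a perfect square, so there is a single (double) tangent line v = 0, i.e. y = 2. Restricting the cubic part to that line (v = 0) leaves u**3 ≠ 0, so f is not divisible by v and the branch is v² ≈ -u**3 to lowest order — this is a cusp.
Classification: cusp.


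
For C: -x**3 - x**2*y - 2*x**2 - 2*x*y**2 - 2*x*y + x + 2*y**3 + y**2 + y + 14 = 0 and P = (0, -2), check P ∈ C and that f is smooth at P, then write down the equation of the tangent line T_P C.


Tangent line at P: -3*x + 21*y + 42 = 0.

Step 1: f(0, -2) = 0, so P lies on C.
Step 2: partial derivatives
  f_x(x, y) = -3*x**2 - 2*x*y - 4*x - 2*y**2 - 2*y + 1, f_y(x, y) = -x**2 - 4*x*y - 2*x + 6*y**2 + 2*y + 1.
  f_x(P) = -3, f_y(P) = 21 (gradient nonzero, so P is smooth).
Step 3: tangent line at P: -3·(x − 0) + 21·(y − -2) = 0.
Expanding: -3*x + 21*y + 42 = 0.


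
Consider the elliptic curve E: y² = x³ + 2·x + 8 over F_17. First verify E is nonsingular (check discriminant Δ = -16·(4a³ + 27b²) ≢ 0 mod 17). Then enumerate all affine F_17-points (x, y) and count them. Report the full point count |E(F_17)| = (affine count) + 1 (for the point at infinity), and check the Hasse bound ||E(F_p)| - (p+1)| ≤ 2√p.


Affine points = {(0, 5), (0, 12), (6, 7), (6, 10), (7, 5), (7, 12), (8, 3), (8, 14), (10, 5), (10, 12), (11, 1), (11, 16), (12, 3), (12, 14), (13, 2), (13, 15), (14, 3), (14, 14), (15, 8), (15, 9)}; affine count = 20; |E(F_17)| = 21.

Discriminant check: Δ ∝ 4a³ + 27b² = 4·2³ + 27·8² = 4·8 + 27·64 ≡ 9 (mod 17). Nonzero ⇒ E is nonsingular.
For each x ∈ F_17, compute rhs = x³ + 2·x + 8 mod 17, then count y ∈ F_17 with y² ≡ rhs.
  x = 0: rhs = 8, matching y values: 5, 12 (2 points).
  x = 1: rhs = 11, matching y values: none (0 points).
  x = 2: rhs = 3, matching y values: none (0 points).
  x = 3: rhs = 7, matching y values: none (0 points).
  x = 4: rhs = 12, matching y values: none (0 points).
  x = 5: rhs = 7, matching y values: none (0 points).
  x = 6: rhs = 15, matching y values: 7, 10 (2 points).
  x = 7: rhs = 8, matching y values: 5, 12 (2 points).
  x = 8: rhs = 9, matching y values: 3, 14 (2 points).
  x = 9: rhs = 7, matching y values: none (0 points).
  x = 10: rhs = 8, matching y values: 5, 12 (2 points).
  x = 11: rhs = 1, matching y values: 1, 16 (2 points).
  x = 12: rhs = 9, matching y values: 3, 14 (2 points).
  x = 13: rhs = 4, matching y values: 2, 15 (2 points).
  x = 14: rhs = 9, matching y values: 3, 14 (2 points).
  x = 15: rhs = 13, matching y values: 8, 9 (2 points).
  x = 16: rhs = 5, matching y values: none (0 points).
Total affine count: 20.
Full point count |E(F_17)| = 20 + 1 = 21.
Hasse bound: |21 − (17+1)| = |3| = 3 ≤ 2√17 ≈ 8.2462 ✓.


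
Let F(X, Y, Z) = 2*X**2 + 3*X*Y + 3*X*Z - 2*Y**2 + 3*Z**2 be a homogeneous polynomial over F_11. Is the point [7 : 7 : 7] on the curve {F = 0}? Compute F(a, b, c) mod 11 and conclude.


F(7,7,7) ≡ 1 (mod 11); P is NOT on the curve.

Evaluate F(7, 7, 7) term-by-term (mod 11).
  2*X**2 ↦ 2·49·1·1 = 98
  3*X*Y ↦ 3·7·7·1 = 147
  3*X*Z ↦ 3·7·1·7 = 147
  -2*Y**2 ↦ -2·1·49·1 = -98
  3*Z**2 ↦ 3·1·1·49 = 147
Sum: F(7, 7, 7) = (98) + (147) + (147) + (-98) + (147) = 441.
Reducing mod 11: 441 ≡ 1 (mod 11).
Since F(a, b, c) ≡ 1 ≠ 0 (mod 11), P does NOT lie on the curve.


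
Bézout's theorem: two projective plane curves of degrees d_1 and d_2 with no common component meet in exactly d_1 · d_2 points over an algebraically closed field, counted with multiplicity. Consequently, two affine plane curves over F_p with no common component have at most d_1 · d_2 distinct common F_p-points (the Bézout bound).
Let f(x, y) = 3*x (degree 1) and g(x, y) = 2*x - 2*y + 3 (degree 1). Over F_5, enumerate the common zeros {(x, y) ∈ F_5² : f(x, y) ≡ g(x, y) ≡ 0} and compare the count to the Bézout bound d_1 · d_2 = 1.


Common zeros: {(0, 4)}; count = 1; Bézout bound = 1.

deg(f) = 1, deg(g) = 1, so Bézout bound = 1.
Scan x ∈ F_5. For each x, list the y ∈ F_5 with f(x, y) ≡ 0 and those with g(x, y) ≡ 0 (mod 5); the common zeros in that column are the intersection.
  x = 0: f ≡ 0 at y ∈ {0, 1, 2, 3, 4}; g ≡ 0 at y ∈ {4}; common: {4}.
  x = 1: f ≡ 0 at y ∈ ∅; g ≡ 0 at y ∈ {0}; common: ∅.
  x = 2: f ≡ 0 at y ∈ ∅; g ≡ 0 at y ∈ {1}; common: ∅.
  x = 3: f ≡ 0 at y ∈ ∅; g ≡ 0 at y ∈ {2}; common: ∅.
  x = 4: f ≡ 0 at y ∈ ∅; g ≡ 0 at y ∈ {3}; common: ∅.
Collecting: common zeros = {(0, 4)}, so the count is 1.
Comparison with the Bézout bound: 1 ≤ 1 = deg(f)·deg(g), as expected for curves with no common component (the bound is attained).


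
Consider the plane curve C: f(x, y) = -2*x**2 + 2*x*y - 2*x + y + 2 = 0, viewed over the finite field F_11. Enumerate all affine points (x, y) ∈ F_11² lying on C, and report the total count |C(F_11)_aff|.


Affine F_11-points: {(0, 9), (1, 8), (2, 2), (3, 0), (4, 3), (6, 8), (7, 0), (8, 9), (9, 3), (10, 2)}; count = 10.

For each of the 121 pairs (x, y) ∈ F_11², evaluate f(x, y) mod 11. Record the zeros.
  x = 0: [0↦2, 1↦3, 2↦4, 3↦5, 4↦6, 5↦7, 6↦8, 7↦9, 8↦10, 9↦0, 10↦1]  zeros at y ∈ {9}
  x = 1: [0↦9, 1↦1, 2↦4, 3↦7, 4↦10, 5↦2, 6↦5, 7↦8, 8↦0, 9↦3, 10↦6]  zeros at y ∈ {8}
  x = 2: [0↦1, 1↦6, 2↦0, 3↦5, 4↦10, 5↦4, 6↦9, 7↦3, 8↦8, 9↦2, 10↦7]  zeros at y ∈ {2}
  x = 3: [0↦0, 1↦7, 2↦3, 3↦10, 4↦6, 5↦2, 6↦9, 7↦5, 8↦1, 9↦8, 10↦4]  zeros at y ∈ {0}
  x = 4: [0↦6, 1↦4, 2↦2, 3↦0, 4↦9, 5↦7, 6↦5, 7↦3, 8↦1, 9↦10, 10↦8]  zeros at y ∈ {3}
  x = 5: [0↦8, 1↦8, 2↦8, 3↦8, 4↦8, 5↦8, 6↦8, 7↦8, 8↦8, 9↦8, 10↦8]  zeros at y ∈ ∅
  x = 6: [0↦6, 1↦8, 2↦10, 3↦1, 4↦3, 5↦5, 6↦7, 7↦9, 8↦0, 9↦2, 10↦4]  zeros at y ∈ {8}
  x = 7: [0↦0, 1↦4, 2↦8, 3↦1, 4↦5, 5↦9, 6↦2, 7↦6, 8↦10, 9↦3, 10↦7]  zeros at y ∈ {0}
  x = 8: [0↦1, 1↦7, 2↦2, 3↦8, 4↦3, 5↦9, 6↦4, 7↦10, 8↦5, 9↦0, 10↦6]  zeros at y ∈ {9}
  x = 9: [0↦9, 1↦6, 2↦3, 3↦0, 4↦8, 5↦5, 6↦2, 7↦10, 8↦7, 9↦4, 10↦1]  zeros at y ∈ {3}
  x = 10: [0↦2, 1↦1, 2↦0, 3↦10, 4↦9, 5↦8, 6↦7, 7↦6, 8↦5, 9↦4, 10↦3]  zeros at y ∈ {2}
Collecting zeros: affine points = {(0, 9), (1, 8), (2, 2), (3, 0), (4, 3), (6, 8), (7, 0), (8, 9), (9, 3), (10, 2)}.
Total count |C(F_11)_aff| = 10.


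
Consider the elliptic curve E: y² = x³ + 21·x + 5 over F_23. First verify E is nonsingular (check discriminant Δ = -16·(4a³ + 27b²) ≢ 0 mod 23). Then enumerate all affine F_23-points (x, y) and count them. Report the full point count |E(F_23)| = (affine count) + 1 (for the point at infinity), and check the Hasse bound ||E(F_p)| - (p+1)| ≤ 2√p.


Affine points = {(1, 2), (1, 21), (2, 3), (2, 20), (3, 7), (3, 16), (6, 5), (6, 18), (7, 9), (7, 14), (8, 8), (8, 15), (9, 7), (9, 16), (11, 7), (11, 16), (17, 10), (17, 13), (19, 8), (19, 15), (21, 1), (21, 22), (22, 11), (22, 12)}; affine count = 24; |E(F_23)| = 25.

Discriminant check: Δ ∝ 4a³ + 27b² = 4·21³ + 27·5² = 4·9261 + 27·25 ≡ 22 (mod 23). Nonzero ⇒ E is nonsingular.
For each x ∈ F_23, compute rhs = x³ + 21·x + 5 mod 23, then count y ∈ F_23 with y² ≡ rhs.
  x = 0: rhs = 5, matching y values: none (0 points).
  x = 1: rhs = 4, matching y values: 2, 21 (2 points).
  x = 2: rhs = 9, matching y values: 3, 20 (2 points).
  x = 3: rhs = 3, matching y values: 7, 16 (2 points).
  x = 4: rhs = 15, matching y values: none (0 points).
  x = 5: rhs = 5, matching y values: none (0 points).
  x = 6: rhs = 2, matching y values: 5, 18 (2 points).
  x = 7: rhs = 12, matching y values: 9, 14 (2 points).
  x = 8: rhs = 18, matching y values: 8, 15 (2 points).
  x = 9: rhs = 3, matching y values: 7, 16 (2 points).
  x = 10: rhs = 19, matching y values: none (0 points).
  x = 11: rhs = 3, matching y values: 7, 16 (2 points).
  x = 12: rhs = 7, matching y values: none (0 points).
  x = 13: rhs = 14, matching y values: none (0 points).
  x = 14: rhs = 7, matching y values: none (0 points).
  x = 15: rhs = 15, matching y values: none (0 points).
  x = 16: rhs = 21, matching y values: none (0 points).
  x = 17: rhs = 8, matching y values: 10, 13 (2 points).
  x = 18: rhs = 5, matching y values: none (0 points).
  x = 19: rhs = 18, matching y values: 8, 15 (2 points).
  x = 20: rhs = 7, matching y values: none (0 points).
  x = 21: rhs = 1, matching y values: 1, 22 (2 points).
  x = 22: rhs = 6, matching y values: 11, 12 (2 points).
Total affine count: 24.
Full point count |E(F_23)| = 24 + 1 = 25.
Hasse bound: |25 − (23+1)| = |1| = 1 ≤ 2√23 ≈ 9.5917 ✓.


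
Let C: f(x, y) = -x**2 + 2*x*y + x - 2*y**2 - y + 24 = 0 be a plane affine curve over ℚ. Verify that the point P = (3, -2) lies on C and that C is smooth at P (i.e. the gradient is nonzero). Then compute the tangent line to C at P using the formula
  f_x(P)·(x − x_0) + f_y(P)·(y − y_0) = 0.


Tangent line at P: -9*x + 13*y + 53 = 0.

Step 1: f(3, -2) = 0, so P lies on C.
Step 2: partial derivatives
  f_x(x, y) = -2*x + 2*y + 1, f_y(x, y) = 2*x - 4*y - 1.
  f_x(P) = -9, f_y(P) = 13 (gradient nonzero, so P is smooth).
Step 3: tangent line at P: -9·(x − 3) + 13·(y − -2) = 0.
Expanding: -9*x + 13*y + 53 = 0.


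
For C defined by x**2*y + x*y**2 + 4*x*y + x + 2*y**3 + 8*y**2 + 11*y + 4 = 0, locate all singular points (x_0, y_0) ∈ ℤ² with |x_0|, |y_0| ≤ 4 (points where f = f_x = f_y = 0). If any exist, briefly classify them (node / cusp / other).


Singular points: {(-1, -1)}; classification: node.

Compute partial derivatives:
  f_x = 2*x*y + y**2 + 4*y + 1.
  f_y = x**2 + 2*x*y + 4*x + 6*y**2 + 16*y + 11.
Scan x_0 ∈ {−4, ..., 4}. For each x_0, f_y(x_0, y) is a polynomial in y; find its integer roots y ∈ {−4, ..., 4}, then test f_x and f at those candidates.
  x = -4: f_y(-4, y) = 6*y**2 + 8*y + 11; no integer root y with |y| ≤ 4.
  x = -3: f_y(-3, y) = 6*y**2 + 10*y + 8; no integer root y with |y| ≤ 4.
  x = -2: f_y(-2, y) = 6*y**2 + 12*y + 7; no integer root y with |y| ≤ 4.
  x = -1: f_y(-1, y) = 6*y**2 + 14*y + 8; vanishes at y ∈ {-1}. (-1, -1): f_x = 0, f = 0 — SINGULAR.
  x = 0: f_y(0, y) = 6*y**2 + 16*y + 11; no integer root y with |y| ≤ 4.
  x = 1: f_y(1, y) = 6*y**2 + 18*y + 16; no integer root y with |y| ≤ 4.
  x = 2: f_y(2, y) = 6*y**2 + 20*y + 23; no integer root y with |y| ≤ 4.
  x = 3: f_y(3, y) = 6*y**2 + 22*y + 32; no integer root y with |y| ≤ 4.
  x = 4: f_y(4, y) = 6*y**2 + 24*y + 43; no integer root y with |y| ≤ 4.
Only singular point on the grid: (-1, -1).
Classify: substitute x = -1 + u, y = -1 + v and expand: f = u**2*v - u**2 + u*v**2 + 2*v**3 + v**2.
No constant or linear terms (consistent with a singular point). Quadratic part: -u**2 + v**2. Cubic part: u**2*v + u*v**2 + 2*v**3.
The quadratic part v**2 - u**2 = (v − u)(v + u) splits into two distinct linear factors, so there are two distinct tangent lines y − -1 = ±(x − -1) — this is a node (ordinary double point).
Classification: node.


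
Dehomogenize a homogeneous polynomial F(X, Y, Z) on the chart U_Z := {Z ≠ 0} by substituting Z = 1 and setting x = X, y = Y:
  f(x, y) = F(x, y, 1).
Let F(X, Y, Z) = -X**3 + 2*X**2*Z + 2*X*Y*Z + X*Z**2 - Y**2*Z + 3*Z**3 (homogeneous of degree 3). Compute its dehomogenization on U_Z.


f(x, y) = -x**3 + 2*x**2 + 2*x*y + x - y**2 + 3

On U_Z we set Z = 1. Each monomial c·X^i·Y^j·Z^k in F becomes c·x^i·y^j·1^k = c·x^i·y^j.
Substituting Z = 1: F(X, Y, 1) = -x**3 + 2*x**2 + 2*x*y + x - y**2 + 3.
Note: deg(f) ≤ deg(F) = 3; strict inequality happens when F is divisible by Z (lost terms).


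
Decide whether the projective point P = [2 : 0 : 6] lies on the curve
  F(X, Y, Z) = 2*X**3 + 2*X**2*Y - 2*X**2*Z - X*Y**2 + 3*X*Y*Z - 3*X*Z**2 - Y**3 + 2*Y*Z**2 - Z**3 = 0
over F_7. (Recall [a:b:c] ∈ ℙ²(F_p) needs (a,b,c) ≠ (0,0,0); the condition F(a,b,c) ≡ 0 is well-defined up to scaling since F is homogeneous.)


F(2,0,6) ≡ 5 (mod 7); P is NOT on the curve.

Evaluate F(2, 0, 6) term-by-term (mod 7).
  2*X**3 ↦ 2·8·1·1 = 16
  2*X**2*Y ↦ 2·4·0·1 = 0
  -2*X**2*Z ↦ -2·4·1·6 = -48
  -X*Y**2 ↦ -1·2·0·1 = 0
  3*X*Y*Z ↦ 3·2·0·6 = 0
  -3*X*Z**2 ↦ -3·2·1·36 = -216
  -Y**3 ↦ -1·1·0·1 = 0
  2*Y*Z**2 ↦ 2·1·0·36 = 0
  -Z**3 ↦ -1·1·1·216 = -216
Sum: F(2, 0, 6) = (16) + (0) + (-48) + (0) + (0) + (-216) + (0) + (0) + (-216) = -464.
Reducing mod 7: -464 ≡ 5 (mod 7).
Since F(a, b, c) ≡ 5 ≠ 0 (mod 7), P does NOT lie on the curve.


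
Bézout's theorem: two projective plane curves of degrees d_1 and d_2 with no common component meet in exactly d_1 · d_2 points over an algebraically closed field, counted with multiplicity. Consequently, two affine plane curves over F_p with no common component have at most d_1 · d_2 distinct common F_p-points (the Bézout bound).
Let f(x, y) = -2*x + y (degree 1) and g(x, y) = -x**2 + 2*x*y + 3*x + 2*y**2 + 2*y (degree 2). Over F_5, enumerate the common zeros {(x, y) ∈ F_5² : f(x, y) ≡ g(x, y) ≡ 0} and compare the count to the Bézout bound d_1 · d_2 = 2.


Common zeros: {(0, 0), (3, 1)}; count = 2; Bézout bound = 2.

deg(f) = 1, deg(g) = 2, so Bézout bound = 2.
Scan x ∈ F_5. For each x, list the y ∈ F_5 with f(x, y) ≡ 0 and those with g(x, y) ≡ 0 (mod 5); the common zeros in that column are the intersection.
  x = 0: f ≡ 0 at y ∈ {0}; g ≡ 0 at y ∈ {0, 4}; common: {0}.
  x = 1: f ≡ 0 at y ∈ {2}; g ≡ 0 at y ∈ {4}; common: ∅.
  x = 2: f ≡ 0 at y ∈ {4}; g ≡ 0 at y ∈ {1}; common: ∅.
  x = 3: f ≡ 0 at y ∈ {1}; g ≡ 0 at y ∈ {0, 1}; common: {1}.
  x = 4: f ≡ 0 at y ∈ {3}; g ≡ 0 at y ∈ ∅; common: ∅.
Collecting: common zeros = {(0, 0), (3, 1)}, so the count is 2.
Comparison with the Bézout bound: 2 ≤ 2 = deg(f)·deg(g), as expected for curves with no common component (the bound is attained).


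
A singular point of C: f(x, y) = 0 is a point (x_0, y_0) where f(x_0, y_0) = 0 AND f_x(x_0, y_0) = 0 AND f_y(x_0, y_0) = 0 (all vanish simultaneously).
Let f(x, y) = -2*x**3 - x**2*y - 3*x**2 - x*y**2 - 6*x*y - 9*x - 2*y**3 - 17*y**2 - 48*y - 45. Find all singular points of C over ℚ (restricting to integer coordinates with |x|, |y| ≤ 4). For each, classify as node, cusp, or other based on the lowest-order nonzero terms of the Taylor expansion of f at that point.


Singular points: {(0, -3)}; classification: cusp.

Compute partial derivatives:
  f_x = -6*x**2 - 2*x*y - 6*x - y**2 - 6*y - 9.
  f_y = -x**2 - 2*x*y - 6*x - 6*y**2 - 34*y - 48.
Scan x_0 ∈ {−4, ..., 4}. For each x_0, f_y(x_0, y) is a polynomial in y; find its integer roots y ∈ {−4, ..., 4}, then test f_x and f at those candidates.
  x = -4: f_y(-4, y) = -6*y**2 - 26*y - 40; no integer root y with |y| ≤ 4.
  x = -3: f_y(-3, y) = -6*y**2 - 28*y - 39; no integer root y with |y| ≤ 4.
  x = -2: f_y(-2, y) = -6*y**2 - 30*y - 40; no integer root y with |y| ≤ 4.
  x = -1: f_y(-1, y) = -6*y**2 - 32*y - 43; no integer root y with |y| ≤ 4.
  x = 0: f_y(0, y) = -6*y**2 - 34*y - 48; vanishes at y ∈ {-3}. (0, -3): f_x = 0, f = 0 — SINGULAR.
  x = 1: f_y(1, y) = -6*y**2 - 36*y - 55; no integer root y with |y| ≤ 4.
  x = 2: f_y(2, y) = -6*y**2 - 38*y - 64; no integer root y with |y| ≤ 4.
  x = 3: f_y(3, y) = -6*y**2 - 40*y - 75; no integer root y with |y| ≤ 4.
  x = 4: f_y(4, y) = -6*y**2 - 42*y - 88; no integer root y with |y| ≤ 4.
Only singular point on the grid: (0, -3).
Classify: substitute x = 0 + u, y = -3 + v and expand: f = -2*u**3 - u**2*v - u*v**2 - 2*v**3 + v**2.
No constant or linear terms (consistent with a singular point). Quadratic part: v**2. Cubic part: -2*u**3 - u**2*v - u*v**2 - 2*v**3.
The quadratic part v**2 is a perfect square, so there is a single (double) tangent line v = 0, i.e. y = -3. Restricting the cubic part to that line (v = 0) leaves -2*u**3 ≠ 0, so f is not divisible by v and the branch is v² ≈ 2*u**3 to lowest order — this is a cusp.
Classification: cusp.


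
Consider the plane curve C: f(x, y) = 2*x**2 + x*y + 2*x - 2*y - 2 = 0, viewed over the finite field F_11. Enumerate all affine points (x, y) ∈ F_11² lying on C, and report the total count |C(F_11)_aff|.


Affine F_11-points: {(0, 10), (1, 2), (3, 0), (4, 3), (5, 10), (6, 7), (7, 0), (8, 2), (9, 6), (10, 3)}; count = 10.

For each of the 121 pairs (x, y) ∈ F_11², evaluate f(x, y) mod 11. Record the zeros.
  x = 0: [0↦9, 1↦7, 2↦5, 3↦3, 4↦1, 5↦10, 6↦8, 7↦6, 8↦4, 9↦2, 10↦0]  zeros at y ∈ {10}
  x = 1: [0↦2, 1↦1, 2↦0, 3↦10, 4↦9, 5↦8, 6↦7, 7↦6, 8↦5, 9↦4, 10↦3]  zeros at y ∈ {2}
  x = 2: [0↦10, 1↦10, 2↦10, 3↦10, 4↦10, 5↦10, 6↦10, 7↦10, 8↦10, 9↦10, 10↦10]  zeros at y ∈ ∅
  x = 3: [0↦0, 1↦1, 2↦2, 3↦3, 4↦4, 5↦5, 6↦6, 7↦7, 8↦8, 9↦9, 10↦10]  zeros at y ∈ {0}
  x = 4: [0↦5, 1↦7, 2↦9, 3↦0, 4↦2, 5↦4, 6↦6, 7↦8, 8↦10, 9↦1, 10↦3]  zeros at y ∈ {3}
  x = 5: [0↦3, 1↦6, 2↦9, 3↦1, 4↦4, 5↦7, 6↦10, 7↦2, 8↦5, 9↦8, 10↦0]  zeros at y ∈ {10}
  x = 6: [0↦5, 1↦9, 2↦2, 3↦6, 4↦10, 5↦3, 6↦7, 7↦0, 8↦4, 9↦8, 10↦1]  zeros at y ∈ {7}
  x = 7: [0↦0, 1↦5, 2↦10, 3↦4, 4↦9, 5↦3, 6↦8, 7↦2, 8↦7, 9↦1, 10↦6]  zeros at y ∈ {0}
  x = 8: [0↦10, 1↦5, 2↦0, 3↦6, 4↦1, 5↦7, 6↦2, 7↦8, 8↦3, 9↦9, 10↦4]  zeros at y ∈ {2}
  x = 9: [0↦2, 1↦9, 2↦5, 3↦1, 4↦8, 5↦4, 6↦0, 7↦7, 8↦3, 9↦10, 10↦6]  zeros at y ∈ {6}
  x = 10: [0↦9, 1↦6, 2↦3, 3↦0, 4↦8, 5↦5, 6↦2, 7↦10, 8↦7, 9↦4, 10↦1]  zeros at y ∈ {3}
Collecting zeros: affine points = {(0, 10), (1, 2), (3, 0), (4, 3), (5, 10), (6, 7), (7, 0), (8, 2), (9, 6), (10, 3)}.
Total count |C(F_11)_aff| = 10.


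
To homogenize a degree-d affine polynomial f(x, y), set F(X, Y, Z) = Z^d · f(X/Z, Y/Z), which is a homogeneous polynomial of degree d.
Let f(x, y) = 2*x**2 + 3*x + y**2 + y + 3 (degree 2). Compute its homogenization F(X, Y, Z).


F(X, Y, Z) = 2*X**2 + 3*X*Z + Y**2 + Y*Z + 3*Z**2

deg(f) = 2.
Substitute x = X/Z, y = Y/Z into f, then multiply by Z^2.
  monomial 2·x^2·y^0 ↦ 2·X^2·Y^0·Z^0.
  monomial 3·x^1·y^0 ↦ 3·X^1·Y^0·Z^1.
  monomial 1·x^0·y^2 ↦ 1·X^0·Y^2·Z^0.
  monomial 1·x^0·y^1 ↦ 1·X^0·Y^1·Z^1.
  monomial 3·x^0·y^0 ↦ 3·X^0·Y^0·Z^2.
Collecting: F(X, Y, Z) = 2*X**2 + 3*X*Z + Y**2 + Y*Z + 3*Z**2.


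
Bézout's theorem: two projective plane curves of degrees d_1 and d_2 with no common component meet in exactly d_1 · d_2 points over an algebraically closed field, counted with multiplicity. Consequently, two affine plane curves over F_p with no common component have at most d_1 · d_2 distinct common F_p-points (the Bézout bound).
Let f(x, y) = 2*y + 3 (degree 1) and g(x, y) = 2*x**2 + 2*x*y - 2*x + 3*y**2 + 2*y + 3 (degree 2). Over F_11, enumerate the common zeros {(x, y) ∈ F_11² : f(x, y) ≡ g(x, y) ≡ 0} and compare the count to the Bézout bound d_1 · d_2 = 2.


Common zeros: {(9, 4), (10, 4)}; count = 2; Bézout bound = 2.

deg(f) = 1, deg(g) = 2, so Bézout bound = 2.
Scan x ∈ F_11. For each x, list the y ∈ F_11 with f(x, y) ≡ 0 and those with g(x, y) ≡ 0 (mod 11); the common zeros in that column are the intersection.
  x = 0: f ≡ 0 at y ∈ {4}; g ≡ 0 at y ∈ {5, 9}; common: ∅.
  x = 1: f ≡ 0 at y ∈ {4}; g ≡ 0 at y ∈ ∅; common: ∅.
  x = 2: f ≡ 0 at y ∈ {4}; g ≡ 0 at y ∈ ∅; common: ∅.
  x = 3: f ≡ 0 at y ∈ {4}; g ≡ 0 at y ∈ {3, 9}; common: ∅.
  x = 4: f ≡ 0 at y ∈ {4}; g ≡ 0 at y ∈ ∅; common: ∅.
  x = 5: f ≡ 0 at y ∈ {4}; g ≡ 0 at y ∈ ∅; common: ∅.
  x = 6: f ≡ 0 at y ∈ {4}; g ≡ 0 at y ∈ {3, 7}; common: ∅.
  x = 7: f ≡ 0 at y ∈ {4}; g ≡ 0 at y ∈ {5, 8}; common: ∅.
  x = 8: f ≡ 0 at y ∈ {4}; g ≡ 0 at y ∈ {8}; common: ∅.
  x = 9: f ≡ 0 at y ∈ {4}; g ≡ 0 at y ∈ {4}; common: {4}.
  x = 10: f ≡ 0 at y ∈ {4}; g ≡ 0 at y ∈ {4, 7}; common: {4}.
Collecting: common zeros = {(9, 4), (10, 4)}, so the count is 2.
Comparison with the Bézout bound: 2 ≤ 2 = deg(f)·deg(g), as expected for curves with no common component (the bound is attained).


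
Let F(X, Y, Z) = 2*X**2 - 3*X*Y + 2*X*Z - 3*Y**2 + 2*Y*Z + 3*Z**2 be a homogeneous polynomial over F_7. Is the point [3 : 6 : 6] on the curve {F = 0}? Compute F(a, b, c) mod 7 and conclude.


F(3,6,6) ≡ 2 (mod 7); P is NOT on the curve.

Evaluate F(3, 6, 6) term-by-term (mod 7).
  2*X**2 ↦ 2·9·1·1 = 18
  -3*X*Y ↦ -3·3·6·1 = -54
  2*X*Z ↦ 2·3·1·6 = 36
  -3*Y**2 ↦ -3·1·36·1 = -108
  2*Y*Z ↦ 2·1·6·6 = 72
  3*Z**2 ↦ 3·1·1·36 = 108
Sum: F(3, 6, 6) = (18) + (-54) + (36) + (-108) + (72) + (108) = 72.
Reducing mod 7: 72 ≡ 2 (mod 7).
Since F(a, b, c) ≡ 2 ≠ 0 (mod 7), P does NOT lie on the curve.


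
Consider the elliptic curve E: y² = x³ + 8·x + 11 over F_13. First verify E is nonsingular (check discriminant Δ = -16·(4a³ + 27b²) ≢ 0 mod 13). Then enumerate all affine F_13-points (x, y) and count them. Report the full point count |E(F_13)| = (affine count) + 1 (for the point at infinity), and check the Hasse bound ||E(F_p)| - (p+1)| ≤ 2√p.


Affine points = {(2, 3), (2, 10), (3, 6), (3, 7), (4, 4), (4, 9), (10, 5), (10, 8), (11, 0)}; affine count = 9; |E(F_13)| = 10.

Discriminant check: Δ ∝ 4a³ + 27b² = 4·8³ + 27·11² = 4·512 + 27·121 ≡ 11 (mod 13). Nonzero ⇒ E is nonsingular.
For each x ∈ F_13, compute rhs = x³ + 8·x + 11 mod 13, then count y ∈ F_13 with y² ≡ rhs.
  x = 0: rhs = 11, matching y values: none (0 points).
  x = 1: rhs = 7, matching y values: none (0 points).
  x = 2: rhs = 9, matching y values: 3, 10 (2 points).
  x = 3: rhs = 10, matching y values: 6, 7 (2 points).
  x = 4: rhs = 3, matching y values: 4, 9 (2 points).
  x = 5: rhs = 7, matching y values: none (0 points).
  x = 6: rhs = 2, matching y values: none (0 points).
  x = 7: rhs = 7, matching y values: none (0 points).
  x = 8: rhs = 2, matching y values: none (0 points).
  x = 9: rhs = 6, matching y values: none (0 points).
  x = 10: rhs = 12, matching y values: 5, 8 (2 points).
  x = 11: rhs = 0, matching y values: 0 (1 points).
  x = 12: rhs = 2, matching y values: none (0 points).
Total affine count: 9.
Full point count |E(F_13)| = 9 + 1 = 10.
Hasse bound: |10 − (13+1)| = |-4| = 4 ≤ 2√13 ≈ 7.2111 ✓.


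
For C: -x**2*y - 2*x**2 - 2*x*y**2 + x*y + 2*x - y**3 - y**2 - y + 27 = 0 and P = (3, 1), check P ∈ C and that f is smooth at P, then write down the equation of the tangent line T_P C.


Tangent line at P: -17*x - 24*y + 75 = 0.

Step 1: f(3, 1) = 0, so P lies on C.
Step 2: partial derivatives
  f_x(x, y) = -2*x*y - 4*x - 2*y**2 + y + 2, f_y(x, y) = -x**2 - 4*x*y + x - 3*y**2 - 2*y - 1.
  f_x(P) = -17, f_y(P) = -24 (gradient nonzero, so P is smooth).
Step 3: tangent line at P: -17·(x − 3) + -24·(y − 1) = 0.
Expanding: -17*x - 24*y + 75 = 0.


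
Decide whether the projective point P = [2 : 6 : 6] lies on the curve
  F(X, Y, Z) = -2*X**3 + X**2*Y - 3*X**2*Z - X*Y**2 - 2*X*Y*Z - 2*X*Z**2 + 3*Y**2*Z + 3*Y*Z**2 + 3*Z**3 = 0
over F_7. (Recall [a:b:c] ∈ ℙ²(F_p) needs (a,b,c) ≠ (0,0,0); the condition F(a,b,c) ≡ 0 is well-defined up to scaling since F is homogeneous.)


F(2,6,6) ≡ 1 (mod 7); P is NOT on the curve.

Evaluate F(2, 6, 6) term-by-term (mod 7).
  -2*X**3 ↦ -2·8·1·1 = -16
  X**2*Y ↦ 1·4·6·1 = 24
  -3*X**2*Z ↦ -3·4·1·6 = -72
  -X*Y**2 ↦ -1·2·36·1 = -72
  -2*X*Y*Z ↦ -2·2·6·6 = -144
  -2*X*Z**2 ↦ -2·2·1·36 = -144
  3*Y**2*Z ↦ 3·1·36·6 = 648
  3*Y*Z**2 ↦ 3·1·6·36 = 648
  3*Z**3 ↦ 3·1·1·216 = 648
Sum: F(2, 6, 6) = (-16) + (24) + (-72) + (-72) + (-144) + (-144) + (648) + (648) + (648) = 1520.
Reducing mod 7: 1520 ≡ 1 (mod 7).
Since F(a, b, c) ≡ 1 ≠ 0 (mod 7), P does NOT lie on the curve.


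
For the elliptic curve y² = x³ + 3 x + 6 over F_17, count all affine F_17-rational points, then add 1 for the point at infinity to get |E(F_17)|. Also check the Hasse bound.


Affine points = {(3, 5), (3, 12), (6, 6), (6, 11), (7, 8), (7, 9), (8, 7), (8, 10), (10, 4), (10, 13), (12, 6), (12, 11), (13, 7), (13, 10), (14, 2), (14, 15), (15, 3), (15, 14), (16, 6), (16, 11)}; affine count = 20; |E(F_17)| = 21.

Discriminant check: Δ ∝ 4a³ + 27b² = 4·3³ + 27·6² = 4·27 + 27·36 ≡ 9 (mod 17). Nonzero ⇒ E is nonsingular.
For each x ∈ F_17, compute rhs = x³ + 3·x + 6 mod 17, then count y ∈ F_17 with y² ≡ rhs.
  x = 0: rhs = 6, matching y values: none (0 points).
  x = 1: rhs = 10, matching y values: none (0 points).
  x = 2: rhs = 3, matching y values: none (0 points).
  x = 3: rhs = 8, matching y values: 5, 12 (2 points).
  x = 4: rhs = 14, matching y values: none (0 points).
  x = 5: rhs = 10, matching y values: none (0 points).
  x = 6: rhs = 2, matching y values: 6, 11 (2 points).
  x = 7: rhs = 13, matching y values: 8, 9 (2 points).
  x = 8: rhs = 15, matching y values: 7, 10 (2 points).
  x = 9: rhs = 14, matching y values: none (0 points).
  x = 10: rhs = 16, matching y values: 4, 13 (2 points).
  x = 11: rhs = 10, matching y values: none (0 points).
  x = 12: rhs = 2, matching y values: 6, 11 (2 points).
  x = 13: rhs = 15, matching y values: 7, 10 (2 points).
  x = 14: rhs = 4, matching y values: 2, 15 (2 points).
  x = 15: rhs = 9, matching y values: 3, 14 (2 points).
  x = 16: rhs = 2, matching y values: 6, 11 (2 points).
Total affine count: 20.
Full point count |E(F_17)| = 20 + 1 = 21.
Hasse bound: |21 − (17+1)| = |3| = 3 ≤ 2√17 ≈ 8.2462 ✓.


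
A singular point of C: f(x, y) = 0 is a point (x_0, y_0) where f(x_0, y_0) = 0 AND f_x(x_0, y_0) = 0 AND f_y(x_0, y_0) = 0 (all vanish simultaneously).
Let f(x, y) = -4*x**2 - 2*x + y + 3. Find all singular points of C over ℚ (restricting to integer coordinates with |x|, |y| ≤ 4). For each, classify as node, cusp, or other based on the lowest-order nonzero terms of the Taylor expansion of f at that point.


No singular points in the scanned grid; C is smooth there.

Compute partial derivatives:
  f_x = -8*x - 2.
  f_y = 1.
f_y = 1 is a nonzero constant, so f_y never vanishes: no point (x, y) can satisfy f = f_x = f_y = 0. In particular no (x, y) ∈ {−4, ..., 4}² is singular; the curve is smooth.


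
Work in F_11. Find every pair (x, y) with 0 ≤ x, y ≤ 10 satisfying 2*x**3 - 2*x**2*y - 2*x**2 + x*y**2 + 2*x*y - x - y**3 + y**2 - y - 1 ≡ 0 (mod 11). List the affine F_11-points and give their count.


Affine F_11-points: {(0, 3), (0, 6), (3, 1), (5, 9), (5, 10), (9, 7), (10, 2), (10, 4), (10, 5)}; count = 9.

For each of the 121 pairs (x, y) ∈ F_11², evaluate f(x, y) mod 11. Record the zeros.
  x = 0: [0↦10, 1↦9, 2↦4, 3↦0, 4↦2, 5↦4, 6↦0, 7↦6, 8↦5, 9↦2, 10↦2]  zeros at y ∈ {3, 6}
  x = 1: [0↦9, 1↦9, 2↦7, 3↦8, 4↦6, 5↦6, 6↦2, 7↦10, 8↦2, 9↦5, 10↦2]  zeros at y ∈ ∅
  x = 2: [0↦5, 1↦2, 2↦10, 3↦1, 4↦2, 5↦7, 6↦10, 7↦5, 8↦8, 9↦2, 10↦3]  zeros at y ∈ ∅
  x = 3: [0↦10, 1↦0, 2↦3, 3↦2, 4↦2, 5↦8, 6↦3, 7↦3, 8↦2, 9↦5, 10↦6]  zeros at y ∈ {1}
  x = 4: [0↦3, 1↦4, 2↦9, 3↦1, 4↦7, 5↦10, 6↦4, 7↦5, 8↦7, 9↦4, 10↦1]  zeros at y ∈ ∅
  x = 5: [0↦7, 1↦4, 2↦7, 3↦10, 4↦7, 5↦3, 6↦3, 7↦1, 8↦2, 9↦0, 10↦0]  zeros at y ∈ {9, 10}
  x = 6: [0↦1, 1↦1, 2↦9, 3↦8, 4↦3, 5↦10, 6↦1, 7↦3, 8↦10, 9↦5, 10↦4]  zeros at y ∈ ∅
  x = 7: [0↦8, 1↦7, 2↦5, 3↦7, 4↦7, 5↦10, 6↦10, 7↦1, 8↦10, 9↦9, 10↦3]  zeros at y ∈ ∅
  x = 8: [0↦7, 1↦1, 2↦7, 3↦8, 4↦9, 5↦4, 6↦9, 7↦7, 8↦3, 9↦2, 10↦9]  zeros at y ∈ ∅
  x = 9: [0↦10, 1↦6, 2↦5, 3↦1, 4↦10, 5↦4, 6↦10, 7↦0, 8↦1, 9↦7, 10↦1]  zeros at y ∈ {7}
  x = 10: [0↦7, 1↦1, 2↦0, 3↦9, 4↦0, 5↦0, 6↦3, 7↦3, 8↦5, 9↦3, 10↦2]  zeros at y ∈ {2, 4, 5}
Collecting zeros: affine points = {(0, 3), (0, 6), (3, 1), (5, 9), (5, 10), (9, 7), (10, 2), (10, 4), (10, 5)}.
Total count |C(F_11)_aff| = 9.


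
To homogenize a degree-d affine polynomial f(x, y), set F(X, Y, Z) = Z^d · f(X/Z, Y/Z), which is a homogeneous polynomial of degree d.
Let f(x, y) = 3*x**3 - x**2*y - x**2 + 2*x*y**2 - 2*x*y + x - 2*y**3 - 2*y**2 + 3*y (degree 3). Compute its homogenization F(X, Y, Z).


F(X, Y, Z) = 3*X**3 - X**2*Y - X**2*Z + 2*X*Y**2 - 2*X*Y*Z + X*Z**2 - 2*Y**3 - 2*Y**2*Z + 3*Y*Z**2

deg(f) = 3.
Substitute x = X/Z, y = Y/Z into f, then multiply by Z^3.
  monomial 3·x^3·y^0 ↦ 3·X^3·Y^0·Z^0.
  monomial -1·x^2·y^1 ↦ -1·X^2·Y^1·Z^0.
  monomial -1·x^2·y^0 ↦ -1·X^2·Y^0·Z^1.
  monomial 2·x^1·y^2 ↦ 2·X^1·Y^2·Z^0.
  monomial -2·x^1·y^1 ↦ -2·X^1·Y^1·Z^1.
  monomial 1·x^1·y^0 ↦ 1·X^1·Y^0·Z^2.
  monomial -2·x^0·y^3 ↦ -2·X^0·Y^3·Z^0.
  monomial -2·x^0·y^2 ↦ -2·X^0·Y^2·Z^1.
  monomial 3·x^0·y^1 ↦ 3·X^0·Y^1·Z^2.
Collecting: F(X, Y, Z) = 3*X**3 - X**2*Y - X**2*Z + 2*X*Y**2 - 2*X*Y*Z + X*Z**2 - 2*Y**3 - 2*Y**2*Z + 3*Y*Z**2.


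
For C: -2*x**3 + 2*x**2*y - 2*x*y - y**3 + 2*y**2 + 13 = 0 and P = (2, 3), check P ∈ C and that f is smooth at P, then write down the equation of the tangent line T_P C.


Tangent line at P: -6*x - 11*y + 45 = 0.

Step 1: f(2, 3) = 0, so P lies on C.
Step 2: partial derivatives
  f_x(x, y) = -6*x**2 + 4*x*y - 2*y, f_y(x, y) = 2*x**2 - 2*x - 3*y**2 + 4*y.
  f_x(P) = -6, f_y(P) = -11 (gradient nonzero, so P is smooth).
Step 3: tangent line at P: -6·(x − 2) + -11·(y − 3) = 0.
Expanding: -6*x - 11*y + 45 = 0.


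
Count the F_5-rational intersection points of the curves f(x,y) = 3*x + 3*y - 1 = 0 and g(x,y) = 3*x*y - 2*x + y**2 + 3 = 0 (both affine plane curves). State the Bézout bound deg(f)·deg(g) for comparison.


Common zeros: {(1, 1), (4, 3)}; count = 2; Bézout bound = 2.

deg(f) = 1, deg(g) = 2, so Bézout bound = 2.
Scan x ∈ F_5. For each x, list the y ∈ F_5 with f(x, y) ≡ 0 and those with g(x, y) ≡ 0 (mod 5); the common zeros in that column are the intersection.
  x = 0: f ≡ 0 at y ∈ {2}; g ≡ 0 at y ∈ ∅; common: ∅.
  x = 1: f ≡ 0 at y ∈ {1}; g ≡ 0 at y ∈ {1}; common: {1}.
  x = 2: f ≡ 0 at y ∈ {0}; g ≡ 0 at y ∈ {2}; common: ∅.
  x = 3: f ≡ 0 at y ∈ {4}; g ≡ 0 at y ∈ ∅; common: ∅.
  x = 4: f ≡ 0 at y ∈ {3}; g ≡ 0 at y ∈ {0, 3}; common: {3}.
Collecting: common zeros = {(1, 1), (4, 3)}, so the count is 2.
Comparison with the Bézout bound: 2 ≤ 2 = deg(f)·deg(g), as expected for curves with no common component (the bound is attained).


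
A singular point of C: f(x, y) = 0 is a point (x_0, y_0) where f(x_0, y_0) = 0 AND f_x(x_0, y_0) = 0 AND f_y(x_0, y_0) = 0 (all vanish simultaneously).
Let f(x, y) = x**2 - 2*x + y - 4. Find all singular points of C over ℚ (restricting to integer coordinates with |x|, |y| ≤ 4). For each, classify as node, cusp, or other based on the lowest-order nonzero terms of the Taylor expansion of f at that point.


No singular points in the scanned grid; C is smooth there.

Compute partial derivatives:
  f_x = 2*x - 2.
  f_y = 1.
f_y = 1 is a nonzero constant, so f_y never vanishes: no point (x, y) can satisfy f = f_x = f_y = 0. In particular no (x, y) ∈ {−4, ..., 4}² is singular; the curve is smooth.


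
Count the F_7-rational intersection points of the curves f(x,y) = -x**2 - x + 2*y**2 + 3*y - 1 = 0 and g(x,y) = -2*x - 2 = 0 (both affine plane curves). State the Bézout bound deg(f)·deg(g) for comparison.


Common zeros: ∅; count = 0; Bézout bound = 2.

deg(f) = 2, deg(g) = 1, so Bézout bound = 2.
Scan x ∈ F_7. For each x, list the y ∈ F_7 with f(x, y) ≡ 0 and those with g(x, y) ≡ 0 (mod 7); the common zeros in that column are the intersection.
  x = 0: f ≡ 0 at y ∈ ∅; g ≡ 0 at y ∈ ∅; common: ∅.
  x = 1: f ≡ 0 at y ∈ ∅; g ≡ 0 at y ∈ ∅; common: ∅.
  x = 2: f ≡ 0 at y ∈ {0, 2}; g ≡ 0 at y ∈ ∅; common: ∅.
  x = 3: f ≡ 0 at y ∈ {3, 6}; g ≡ 0 at y ∈ ∅; common: ∅.
  x = 4: f ≡ 0 at y ∈ {0, 2}; g ≡ 0 at y ∈ ∅; common: ∅.
  x = 5: f ≡ 0 at y ∈ ∅; g ≡ 0 at y ∈ ∅; common: ∅.
  x = 6: f ≡ 0 at y ∈ ∅; g ≡ 0 at y ∈ {0, 1, 2, 3, 4, 5, 6}; common: ∅.
Collecting: common zeros = ∅, so the count is 0.
Comparison with the Bézout bound: 0 ≤ 2 = deg(f)·deg(g), as expected for curves with no common component (the affine F_7-count falls short of the bound because intersections may lie at infinity, over extension fields, or carry multiplicity).


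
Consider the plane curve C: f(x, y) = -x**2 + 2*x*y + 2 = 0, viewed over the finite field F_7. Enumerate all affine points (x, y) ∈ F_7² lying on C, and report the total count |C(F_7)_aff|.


Affine F_7-points: {(1, 3), (2, 4), (3, 0), (4, 0), (5, 3), (6, 4)}; count = 6.

For each of the 49 pairs (x, y) ∈ F_7², evaluate f(x, y) mod 7. Record the zeros.
  x = 0: [0↦2, 1↦2, 2↦2, 3↦2, 4↦2, 5↦2, 6↦2]  zeros at y ∈ ∅
  x = 1: [0↦1, 1↦3, 2↦5, 3↦0, 4↦2, 5↦4, 6↦6]  zeros at y ∈ {3}
  x = 2: [0↦5, 1↦2, 2↦6, 3↦3, 4↦0, 5↦4, 6↦1]  zeros at y ∈ {4}
  x = 3: [0↦0, 1↦6, 2↦5, 3↦4, 4↦3, 5↦2, 6↦1]  zeros at y ∈ {0}
  x = 4: [0↦0, 1↦1, 2↦2, 3↦3, 4↦4, 5↦5, 6↦6]  zeros at y ∈ {0}
  x = 5: [0↦5, 1↦1, 2↦4, 3↦0, 4↦3, 5↦6, 6↦2]  zeros at y ∈ {3}
  x = 6: [0↦1, 1↦6, 2↦4, 3↦2, 4↦0, 5↦5, 6↦3]  zeros at y ∈ {4}
Collecting zeros: affine points = {(1, 3), (2, 4), (3, 0), (4, 0), (5, 3), (6, 4)}.
Total count |C(F_7)_aff| = 6.


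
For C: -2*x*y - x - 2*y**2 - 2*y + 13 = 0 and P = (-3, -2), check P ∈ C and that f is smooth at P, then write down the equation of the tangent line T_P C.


Tangent line at P: 3*x + 12*y + 33 = 0.

Step 1: f(-3, -2) = 0, so P lies on C.
Step 2: partial derivatives
  f_x(x, y) = -2*y - 1, f_y(x, y) = -2*x - 4*y - 2.
  f_x(P) = 3, f_y(P) = 12 (gradient nonzero, so P is smooth).
Step 3: tangent line at P: 3·(x − -3) + 12·(y − -2) = 0.
Expanding: 3*x + 12*y + 33 = 0.


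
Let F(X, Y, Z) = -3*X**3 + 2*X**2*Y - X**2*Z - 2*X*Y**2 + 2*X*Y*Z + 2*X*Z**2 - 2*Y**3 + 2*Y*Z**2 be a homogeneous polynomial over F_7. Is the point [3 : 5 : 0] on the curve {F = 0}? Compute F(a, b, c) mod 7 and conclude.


F(3,5,0) ≡ 1 (mod 7); P is NOT on the curve.

Evaluate F(3, 5, 0) term-by-term (mod 7).
  -3*X**3 ↦ -3·27·1·1 = -81
  2*X**2*Y ↦ 2·9·5·1 = 90
  -X**2*Z ↦ -1·9·1·0 = 0
  -2*X*Y**2 ↦ -2·3·25·1 = -150
  2*X*Y*Z ↦ 2·3·5·0 = 0
  2*X*Z**2 ↦ 2·3·1·0 = 0
  -2*Y**3 ↦ -2·1·125·1 = -250
  2*Y*Z**2 ↦ 2·1·5·0 = 0
Sum: F(3, 5, 0) = (-81) + (90) + (0) + (-150) + (0) + (0) + (-250) + (0) = -391.
Reducing mod 7: -391 ≡ 1 (mod 7).
Since F(a, b, c) ≡ 1 ≠ 0 (mod 7), P does NOT lie on the curve.


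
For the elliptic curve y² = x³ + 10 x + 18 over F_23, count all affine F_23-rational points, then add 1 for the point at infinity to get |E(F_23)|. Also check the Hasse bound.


Affine points = {(0, 8), (0, 15), (1, 11), (1, 12), (2, 0), (3, 11), (3, 12), (5, 3), (5, 20), (6, 8), (6, 15), (8, 9), (8, 14), (9, 3), (9, 20), (12, 7), (12, 16), (14, 2), (14, 21), (15, 1), (15, 22), (17, 8), (17, 15), (18, 2), (18, 21), (19, 11), (19, 12), (21, 6), (21, 17)}; affine count = 29; |E(F_23)| = 30.

Discriminant check: Δ ∝ 4a³ + 27b² = 4·10³ + 27·18² = 4·1000 + 27·324 ≡ 6 (mod 23). Nonzero ⇒ E is nonsingular.
For each x ∈ F_23, compute rhs = x³ + 10·x + 18 mod 23, then count y ∈ F_23 with y² ≡ rhs.
  x = 0: rhs = 18, matching y values: 8, 15 (2 points).
  x = 1: rhs = 6, matching y values: 11, 12 (2 points).
  x = 2: rhs = 0, matching y values: 0 (1 points).
  x = 3: rhs = 6, matching y values: 11, 12 (2 points).
  x = 4: rhs = 7, matching y values: none (0 points).
  x = 5: rhs = 9, matching y values: 3, 20 (2 points).
  x = 6: rhs = 18, matching y values: 8, 15 (2 points).
  x = 7: rhs = 17, matching y values: none (0 points).
  x = 8: rhs = 12, matching y values: 9, 14 (2 points).
  x = 9: rhs = 9, matching y values: 3, 20 (2 points).
  x = 10: rhs = 14, matching y values: none (0 points).
  x = 11: rhs = 10, matching y values: none (0 points).
  x = 12: rhs = 3, matching y values: 7, 16 (2 points).
  x = 13: rhs = 22, matching y values: none (0 points).
  x = 14: rhs = 4, matching y values: 2, 21 (2 points).
  x = 15: rhs = 1, matching y values: 1, 22 (2 points).
  x = 16: rhs = 19, matching y values: none (0 points).
  x = 17: rhs = 18, matching y values: 8, 15 (2 points).
  x = 18: rhs = 4, matching y values: 2, 21 (2 points).
  x = 19: rhs = 6, matching y values: 11, 12 (2 points).
  x = 20: rhs = 7, matching y values: none (0 points).
  x = 21: rhs = 13, matching y values: 6, 17 (2 points).
  x = 22: rhs = 7, matching y values: none (0 points).
Total affine count: 29.
Full point count |E(F_23)| = 29 + 1 = 30.
Hasse bound: |30 − (23+1)| = |6| = 6 ≤ 2√23 ≈ 9.5917 ✓.


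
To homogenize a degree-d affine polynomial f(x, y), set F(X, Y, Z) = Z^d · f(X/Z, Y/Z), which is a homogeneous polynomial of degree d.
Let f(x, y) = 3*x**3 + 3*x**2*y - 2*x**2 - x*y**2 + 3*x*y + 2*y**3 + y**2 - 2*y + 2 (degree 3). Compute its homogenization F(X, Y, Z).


F(X, Y, Z) = 3*X**3 + 3*X**2*Y - 2*X**2*Z - X*Y**2 + 3*X*Y*Z + 2*Y**3 + Y**2*Z - 2*Y*Z**2 + 2*Z**3

deg(f) = 3.
Substitute x = X/Z, y = Y/Z into f, then multiply by Z^3.
  monomial 3·x^3·y^0 ↦ 3·X^3·Y^0·Z^0.
  monomial 3·x^2·y^1 ↦ 3·X^2·Y^1·Z^0.
  monomial -2·x^2·y^0 ↦ -2·X^2·Y^0·Z^1.
  monomial -1·x^1·y^2 ↦ -1·X^1·Y^2·Z^0.
  monomial 3·x^1·y^1 ↦ 3·X^1·Y^1·Z^1.
  monomial 2·x^0·y^3 ↦ 2·X^0·Y^3·Z^0.
  monomial 1·x^0·y^2 ↦ 1·X^0·Y^2·Z^1.
  monomial -2·x^0·y^1 ↦ -2·X^0·Y^1·Z^2.
  monomial 2·x^0·y^0 ↦ 2·X^0·Y^0·Z^3.
Collecting: F(X, Y, Z) = 3*X**3 + 3*X**2*Y - 2*X**2*Z - X*Y**2 + 3*X*Y*Z + 2*Y**3 + Y**2*Z - 2*Y*Z**2 + 2*Z**3.
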